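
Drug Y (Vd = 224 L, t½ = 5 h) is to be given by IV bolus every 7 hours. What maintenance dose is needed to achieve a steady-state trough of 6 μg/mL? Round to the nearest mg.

τ/t½ = 7/5 ≈ 1.4, so f = (1/2)^(7/5) ≈ 0.378929.
Cmin,ss = (D/Vd)·f/(1−f), so D = Cmin,ss·Vd·(1−f)/f.
D = 6 × 224 × (1−f)/f ≈ 6 × 224 × 1.63902 ≈ 2202.84 mg.

2203 mg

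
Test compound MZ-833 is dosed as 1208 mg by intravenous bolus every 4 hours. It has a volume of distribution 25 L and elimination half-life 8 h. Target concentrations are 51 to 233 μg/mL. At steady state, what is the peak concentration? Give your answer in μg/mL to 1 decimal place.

165.0 μg/mL

Over one 4-h interval, 4/8 ≈ 0.5 half-lives elapse, leaving f ≈ 0.7071 of each dose.
At steady state, accumulation factor R = 1/(1 − e^(−kτ)) ≈ 3.4141.
Each bolus raises the concentration by D/Vd = 1208/25 ≈ 48.320 μg/mL.
Steady-state peak Cmax,ss = C₀·R ≈ 48.320 × 3.4141 ≈ 164.969 μg/mL.
Peak 165.0 μg/mL vs MTC 233 μg/mL: below toxic threshold.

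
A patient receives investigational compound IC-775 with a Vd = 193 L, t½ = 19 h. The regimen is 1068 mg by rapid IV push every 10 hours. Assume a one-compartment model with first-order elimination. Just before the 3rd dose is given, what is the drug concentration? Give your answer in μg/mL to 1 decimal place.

6.5 μg/mL

f = (1/2)^(τ/t½) = (1/2)^(10/19) ≈ 0.6943.
C₀ = D/Vd = 1068/193 ≈ 5.534 μg/mL.
Before the 3rd dose, 2 doses have been given. Superposition: Cmin = C₀·(f + f²).
≈ 5.534 × (0.6943 + 0.4821) ≈ 5.534 × 1.1764 ≈ 6.510 μg/mL.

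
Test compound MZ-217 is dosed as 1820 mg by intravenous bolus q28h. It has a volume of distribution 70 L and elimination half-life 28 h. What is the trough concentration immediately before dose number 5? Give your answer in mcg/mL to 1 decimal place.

f = (1/2)^(τ/t½) = (1/2)^(28/28) ≈ 0.5000.
C₀ = D/Vd = 1820/70 ≈ 26.000 mcg/mL.
Before the 5th dose, 4 doses have been given. Superposition: Cmin = C₀·(f + f² + … + f^4).
≈ 26.000 × (0.5000 + 0.2500 + 0.1250 + 0.0625) ≈ 26.000 × 0.9375 ≈ 24.375 mcg/mL.

24.4 mcg/mL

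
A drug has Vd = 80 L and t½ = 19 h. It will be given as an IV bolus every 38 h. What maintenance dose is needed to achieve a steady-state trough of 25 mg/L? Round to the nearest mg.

6000 mg

τ/t½ = 38/19 ≈ 2, so f = (1/2)^(38/19) ≈ 0.250000.
Cmin,ss = (D/Vd)·f/(1−f), so D = Cmin,ss·Vd·(1−f)/f.
D = 25 × 80 × (1−f)/f ≈ 25 × 80 × 3.00000 ≈ 6000.00 mg.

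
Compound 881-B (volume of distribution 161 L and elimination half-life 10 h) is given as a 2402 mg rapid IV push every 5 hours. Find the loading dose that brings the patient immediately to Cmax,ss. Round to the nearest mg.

f = (1/2)^(5/10) ≈ 0.707107; accumulation ratio R = 1/(1−f) ≈ 3.41422.
Loading dose to hit Cmax,ss on first dose: D_load = D_maint·R ≈ 2402 × 3.41422 ≈ 8200.96 mg.

8201 mg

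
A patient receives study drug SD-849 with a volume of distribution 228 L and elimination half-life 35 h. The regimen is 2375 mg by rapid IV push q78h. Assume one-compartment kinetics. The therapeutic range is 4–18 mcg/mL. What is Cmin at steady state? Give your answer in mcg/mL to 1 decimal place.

2.8 mcg/mL

k = ln2/t½ = ln2/35 ≈ 0.019804 h⁻¹; fraction remaining f = e^(−kτ) = e^(−0.019804×78) ≈ 0.2134.
At steady state, accumulation factor R = 1/(1 − e^(−kτ)) ≈ 1.2713.
Each bolus raises the concentration by D/Vd = 2375/228 ≈ 10.417 mcg/mL.
Cmax,ss = C₀/(1 − f) ≈ 10.417/0.7866 ≈ 13.243 mcg/mL.
One interval later, Cmin,ss = Cmax,ss·e^(−kτ) ≈ 13.243 × 0.2134 ≈ 2.826 mcg/mL.
Trough 2.8 mcg/mL vs MEC 4 mcg/mL: subtherapeutic.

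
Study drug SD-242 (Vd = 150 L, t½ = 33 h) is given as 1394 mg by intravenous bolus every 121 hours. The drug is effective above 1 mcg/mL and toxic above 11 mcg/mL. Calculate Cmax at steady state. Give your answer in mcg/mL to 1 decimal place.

Over one 121-h interval, 121/33 ≈ 3.6667 half-lives elapse, leaving f ≈ 0.0787 of each dose.
Accumulation ratio R = 1/(1 − f) ≈ 1/0.9213 ≈ 1.0854.
Single-dose peak C₀ = D/Vd = 1394/150 ≈ 9.293 mcg/mL.
Steady-state peak Cmax,ss = C₀·R ≈ 9.293 × 1.0854 ≈ 10.087 mcg/mL.
Peak 10.1 mcg/mL vs MTC 11 mcg/mL: below toxic threshold.

10.1 mcg/mL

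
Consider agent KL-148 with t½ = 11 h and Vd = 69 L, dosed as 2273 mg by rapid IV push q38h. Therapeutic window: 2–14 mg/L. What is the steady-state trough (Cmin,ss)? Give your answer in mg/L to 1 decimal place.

Over one 38-h interval, 38/11 ≈ 3.4545 half-lives elapse, leaving f ≈ 0.0912 of each dose.
Single-dose peak C₀ = D/Vd = 2273/69 ≈ 32.942 mg/L.
Steady-state trough Cmin,ss = C₀·f/(1−f) ≈ 32.942 × 0.0912/0.9088 ≈ 3.306 mg/L.
Trough 3.3 mg/L vs MEC 2 mg/L: adequate.

3.3 mg/L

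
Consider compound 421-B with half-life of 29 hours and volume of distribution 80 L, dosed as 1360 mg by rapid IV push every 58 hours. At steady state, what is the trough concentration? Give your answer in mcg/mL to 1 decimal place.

5.7 mcg/mL

τ = 58 h = 2 half-lives, so f = (1/2)^2 = 0.25.
Accumulation ratio R = 1/(1 − f) = 1/0.75 = 4/3.
Single-dose peak C₀ = D/Vd = 1360/80 = 17 mcg/mL.
Steady-state peak Cmax,ss = C₀·R = 17 × 4/3 ≈ 22.667 mcg/mL.
Steady-state trough Cmin,ss = Cmax,ss·f ≈ 22.667 × 0.25 ≈ 5.667 mcg/mL.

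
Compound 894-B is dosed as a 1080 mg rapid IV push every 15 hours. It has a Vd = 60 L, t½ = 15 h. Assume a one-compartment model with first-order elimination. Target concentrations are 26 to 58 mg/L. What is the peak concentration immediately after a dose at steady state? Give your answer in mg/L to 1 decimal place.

The dosing interval is 1 half-life, so f = 2^(−1) = 0.5.
Accumulation ratio R = 1/(1 − f) = 1/0.5 = 2/1.
Single-dose peak C₀ = D/Vd = 1080/60 = 18 mg/L.
Steady-state peak Cmax,ss = C₀·R = 18 × 2/1 ≈ 36.000 mg/L.
Peak 36.0 mg/L vs MTC 58 mg/L: below toxic threshold.

36.0 mg/L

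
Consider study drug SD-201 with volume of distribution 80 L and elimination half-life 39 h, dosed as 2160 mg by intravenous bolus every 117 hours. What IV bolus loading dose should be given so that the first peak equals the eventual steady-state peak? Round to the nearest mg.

2469 mg

f = (1/2)^(117/39) ≈ 0.125000; accumulation ratio R = 1/(1−f) ≈ 1.14286.
Loading dose to hit Cmax,ss on first dose: D_load = D_maint·R ≈ 2160 × 1.14286 ≈ 2468.58 mg.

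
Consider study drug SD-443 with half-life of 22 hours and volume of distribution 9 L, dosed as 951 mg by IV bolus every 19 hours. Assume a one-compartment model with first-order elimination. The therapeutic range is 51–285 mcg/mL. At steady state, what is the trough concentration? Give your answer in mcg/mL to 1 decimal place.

128.9 mcg/mL

τ/t½ = 19/22 ≈ 0.86364, so fraction remaining f = (1/2)^(19/22) ≈ 0.5496.
Single-dose peak C₀ = D/Vd = 951/9 ≈ 105.667 mcg/mL.
Steady-state trough Cmin,ss = C₀·f/(1−f) ≈ 105.667 × 0.5496/0.4504 ≈ 128.940 mcg/mL.
Trough 128.9 mcg/mL vs MEC 51 mcg/mL: adequate.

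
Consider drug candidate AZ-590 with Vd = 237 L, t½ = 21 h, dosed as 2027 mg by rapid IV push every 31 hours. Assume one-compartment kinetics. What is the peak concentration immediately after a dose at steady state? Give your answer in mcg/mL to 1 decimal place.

Over one 31-h interval, 31/21 ≈ 1.4762 half-lives elapse, leaving f ≈ 0.3594 of each dose.
Accumulation ratio R = 1/(1 − f) ≈ 1/0.6406 ≈ 1.5610.
Single-dose peak C₀ = D/Vd = 2027/237 ≈ 8.553 mcg/mL.
Cmax,ss = C₀/(1 − f) ≈ 8.553/0.6406 ≈ 13.352 mcg/mL.

13.4 mcg/mL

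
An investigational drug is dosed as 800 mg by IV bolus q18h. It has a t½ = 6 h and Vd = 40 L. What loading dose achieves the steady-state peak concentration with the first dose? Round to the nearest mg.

f = (1/2)^(18/6) ≈ 0.125000; accumulation ratio R = 1/(1−f) ≈ 1.14286.
Loading dose to hit Cmax,ss on first dose: D_load = D_maint·R ≈ 800 × 1.14286 ≈ 914.29 mg.

914 mg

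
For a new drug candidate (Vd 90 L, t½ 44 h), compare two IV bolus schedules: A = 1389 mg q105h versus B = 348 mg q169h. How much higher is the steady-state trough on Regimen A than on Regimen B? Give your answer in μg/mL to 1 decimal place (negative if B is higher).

3.4 μg/mL

Regimen A: f = (1/2)^(105/44) ≈ 0.1913; Cmin,ss = (1389/90)·f/(1−f) ≈ 3.651 μg/mL.
Regimen B: f = (1/2)^(169/44) ≈ 0.0698; Cmin,ss = (348/90)·f/(1−f) ≈ 0.290 μg/mL.
Difference ≈ 3.651 − 0.290 ≈ 3.361 μg/mL.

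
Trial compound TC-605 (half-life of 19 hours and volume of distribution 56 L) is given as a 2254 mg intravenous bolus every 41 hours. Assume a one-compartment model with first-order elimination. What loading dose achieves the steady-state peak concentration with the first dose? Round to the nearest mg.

2905 mg

f = (1/2)^(41/19) ≈ 0.224083; accumulation ratio R = 1/(1−f) ≈ 1.28880.
Loading dose to hit Cmax,ss on first dose: D_load = D_maint·R ≈ 2254 × 1.28880 ≈ 2904.96 mg.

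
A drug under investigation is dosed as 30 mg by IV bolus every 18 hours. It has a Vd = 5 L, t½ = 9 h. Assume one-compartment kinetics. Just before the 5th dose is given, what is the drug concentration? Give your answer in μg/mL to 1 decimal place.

f = (1/2)^(τ/t½) = (1/2)^(18/9) ≈ 0.2500.
C₀ = D/Vd = 30/5 ≈ 6.000 μg/mL.
Before the 5th dose, 4 doses have been given. Superposition: Cmin = C₀·(f + f² + … + f^4).
≈ 6.000 × (0.2500 + 0.0625 + 0.0156 + 0.0039) ≈ 6.000 × 0.3320 ≈ 1.992 μg/mL.

2.0 μg/mL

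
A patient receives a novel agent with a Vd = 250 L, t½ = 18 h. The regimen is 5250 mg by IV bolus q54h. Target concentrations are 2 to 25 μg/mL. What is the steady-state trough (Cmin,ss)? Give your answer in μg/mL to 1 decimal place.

τ = 54 h = 3 half-lives, so f = (1/2)^3 = 0.125.
Accumulation ratio R = 1/(1 − f) = 1/0.875 = 8/7.
Single-dose peak C₀ = D/Vd = 5250/250 = 21 μg/mL.
Steady-state peak Cmax,ss = C₀·R = 21 × 8/7 ≈ 24.000 μg/mL.
Steady-state trough Cmin,ss = Cmax,ss·f ≈ 24.000 × 0.125 ≈ 3.000 μg/mL.
Trough 3.0 μg/mL vs MEC 2 μg/mL: adequate.

3.0 μg/mL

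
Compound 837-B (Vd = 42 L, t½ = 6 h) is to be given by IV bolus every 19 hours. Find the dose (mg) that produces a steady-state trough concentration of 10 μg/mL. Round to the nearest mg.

τ/t½ = 19/6 ≈ 3.1667, so f = (1/2)^(19/6) ≈ 0.111362.
Cmin,ss = (D/Vd)·f/(1−f), so D = Cmin,ss·Vd·(1−f)/f.
D = 10 × 42 × (1−f)/f ≈ 10 × 42 × 7.97972 ≈ 3351.48 mg.

3351 mg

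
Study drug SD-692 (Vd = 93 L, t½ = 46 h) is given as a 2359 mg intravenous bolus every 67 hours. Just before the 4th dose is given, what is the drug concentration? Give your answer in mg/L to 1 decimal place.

f = (1/2)^(τ/t½) = (1/2)^(67/46) ≈ 0.3644.
C₀ = D/Vd = 2359/93 ≈ 25.366 mg/L.
Before the 4th dose, 3 doses have been given. Superposition: Cmin = C₀·(f + f² + … + f^3).
≈ 25.366 × (0.3644 + 0.1328 + 0.0484) ≈ 25.366 × 0.5456 ≈ 13.840 mg/L.

13.8 mg/L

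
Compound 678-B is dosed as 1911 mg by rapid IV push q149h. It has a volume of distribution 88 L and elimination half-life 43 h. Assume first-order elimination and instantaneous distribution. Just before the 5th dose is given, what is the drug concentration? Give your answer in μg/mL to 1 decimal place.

f = (1/2)^(τ/t½) = (1/2)^(149/43) ≈ 0.0906.
C₀ = D/Vd = 1911/88 ≈ 21.716 μg/mL.
Before the 5th dose, 4 doses have been given. Superposition: Cmin = C₀·(f + f² + … + f^4).
≈ 21.716 × (0.0906 + 0.0082 + 0.0007 + 0.0001) ≈ 21.716 × 0.0996 ≈ 2.163 μg/mL.

2.2 μg/mL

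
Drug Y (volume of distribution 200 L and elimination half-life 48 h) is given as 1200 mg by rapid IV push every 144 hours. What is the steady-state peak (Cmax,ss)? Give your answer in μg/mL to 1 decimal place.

6.9 μg/mL

τ = 144 h = 3 half-lives, so f = (1/2)^3 = 0.125.
At steady state, R = 1/(1 − 0.125) = 8/7.
Single-dose peak C₀ = D/Vd = 1200/200 = 6 μg/mL.
Steady-state peak Cmax,ss = C₀·R = 6 × 8/7 ≈ 6.857 μg/mL.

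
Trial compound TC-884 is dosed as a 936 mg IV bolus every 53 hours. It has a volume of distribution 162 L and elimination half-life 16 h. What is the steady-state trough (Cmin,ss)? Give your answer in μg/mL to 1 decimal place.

0.6 μg/mL

k = ln2/t½ = ln2/16 ≈ 0.043322 h⁻¹; fraction remaining f = e^(−kτ) = e^(−0.043322×53) ≈ 0.1007.
At steady state, accumulation factor R = 1/(1 − e^(−kτ)) ≈ 1.1120.
Single-dose peak C₀ = D/Vd = 936/162 ≈ 5.778 μg/mL.
Cmax,ss = C₀/(1 − f) ≈ 5.778/0.8993 ≈ 6.425 μg/mL.
One interval later, Cmin,ss = Cmax,ss·e^(−kτ) ≈ 6.425 × 0.1007 ≈ 0.647 μg/mL.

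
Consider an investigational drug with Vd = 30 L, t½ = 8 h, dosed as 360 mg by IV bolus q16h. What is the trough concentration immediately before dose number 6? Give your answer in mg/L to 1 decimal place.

f = (1/2)^(τ/t½) = (1/2)^(16/8) ≈ 0.2500.
C₀ = D/Vd = 360/30 ≈ 12.000 mg/L.
Before the 6th dose, 5 doses have been given. Superposition: Cmin = C₀·(f + f² + … + f^5).
≈ 12.000 × (0.2500 + 0.0625 + 0.0156 + 0.0039 + 0.0010) ≈ 12.000 × 0.3330 ≈ 3.996 mg/L.

4.0 mg/L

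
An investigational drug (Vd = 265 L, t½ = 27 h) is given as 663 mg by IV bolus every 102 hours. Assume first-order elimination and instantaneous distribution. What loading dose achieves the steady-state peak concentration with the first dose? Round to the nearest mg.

f = (1/2)^(102/27) ≈ 0.072908; accumulation ratio R = 1/(1−f) ≈ 1.07864.
Loading dose to hit Cmax,ss on first dose: D_load = D_maint·R ≈ 663 × 1.07864 ≈ 715.14 mg.

715 mg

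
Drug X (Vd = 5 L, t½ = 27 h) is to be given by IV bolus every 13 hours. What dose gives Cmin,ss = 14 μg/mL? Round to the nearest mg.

28 mg

τ/t½ = 13/27 ≈ 0.48148, so f = (1/2)^(13/27) ≈ 0.716242.
Cmin,ss = (D/Vd)·f/(1−f), so D = Cmin,ss·Vd·(1−f)/f.
D = 14 × 5 × (1−f)/f ≈ 14 × 5 × 0.39618 ≈ 27.73 mg.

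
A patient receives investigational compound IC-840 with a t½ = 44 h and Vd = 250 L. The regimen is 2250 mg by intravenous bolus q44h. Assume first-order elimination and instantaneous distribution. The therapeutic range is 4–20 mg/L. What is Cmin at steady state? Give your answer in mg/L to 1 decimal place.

9.0 mg/L

The dosing interval is 1 half-life, so f = 2^(−1) = 0.5.
At steady state, R = 1/(1 − 0.5) = 2/1.
Single-dose peak C₀ = D/Vd = 2250/250 = 9 mg/L.
Steady-state peak Cmax,ss = C₀·R = 9 × 2/1 ≈ 18.000 mg/L.
Steady-state trough Cmin,ss = Cmax,ss·f ≈ 18.000 × 0.5 ≈ 9.000 mg/L.
Trough 9.0 mg/L vs MEC 4 mg/L: adequate.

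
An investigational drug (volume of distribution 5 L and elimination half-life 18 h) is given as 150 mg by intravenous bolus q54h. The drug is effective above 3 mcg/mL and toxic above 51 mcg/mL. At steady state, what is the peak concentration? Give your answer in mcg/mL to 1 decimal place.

The dosing interval is 3 half-lives, so f = 2^(−3) = 0.125.
At steady state, R = 1/(1 − 0.125) = 8/7.
Single-dose peak C₀ = D/Vd = 150/5 = 30 mcg/mL.
Steady-state peak Cmax,ss = C₀·R = 30 × 8/7 ≈ 34.286 mcg/mL.
Peak 34.3 mcg/mL vs MTC 51 mcg/mL: below toxic threshold.

34.3 mcg/mL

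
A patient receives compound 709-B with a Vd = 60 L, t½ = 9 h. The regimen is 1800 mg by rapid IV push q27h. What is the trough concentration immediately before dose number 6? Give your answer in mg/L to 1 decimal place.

4.3 mg/L

f = (1/2)^(τ/t½) = (1/2)^(27/9) ≈ 0.1250.
C₀ = D/Vd = 1800/60 ≈ 30.000 mg/L.
Before the 6th dose, 5 doses have been given. Superposition: Cmin = C₀·(f + f² + … + f^5).
≈ 30.000 × (0.1250 + 0.0156 + 0.0020 + 0.0002 + 0.0000) ≈ 30.000 × 0.1428 ≈ 4.284 mg/L.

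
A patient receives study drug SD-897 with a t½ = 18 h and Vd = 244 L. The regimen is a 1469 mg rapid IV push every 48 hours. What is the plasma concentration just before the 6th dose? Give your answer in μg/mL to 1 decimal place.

f = (1/2)^(τ/t½) = (1/2)^(48/18) ≈ 0.1575.
C₀ = D/Vd = 1469/244 ≈ 6.020 μg/mL.
Before the 6th dose, 5 doses have been given. Superposition: Cmin = C₀·(f + f² + … + f^5).
≈ 6.020 × (0.1575 + 0.0248 + 0.0039 + 0.0006 + 0.0001) ≈ 6.020 × 0.1869 ≈ 1.125 μg/mL.

1.1 μg/mL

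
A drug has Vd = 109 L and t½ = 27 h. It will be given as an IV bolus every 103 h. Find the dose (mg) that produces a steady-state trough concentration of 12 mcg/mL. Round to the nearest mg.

17099 mg

τ/t½ = 103/27 ≈ 3.8148, so f = (1/2)^(103/27) ≈ 0.071060.
Cmin,ss = (D/Vd)·f/(1−f), so D = Cmin,ss·Vd·(1−f)/f.
D = 12 × 109 × (1−f)/f ≈ 12 × 109 × 13.07261 ≈ 17098.97 mg.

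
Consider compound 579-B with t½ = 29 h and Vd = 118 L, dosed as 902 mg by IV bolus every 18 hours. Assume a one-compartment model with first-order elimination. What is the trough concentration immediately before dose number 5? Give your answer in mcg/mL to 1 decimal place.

11.7 mcg/mL

f = (1/2)^(τ/t½) = (1/2)^(18/29) ≈ 0.6504.
C₀ = D/Vd = 902/118 ≈ 7.644 mcg/mL.
Before the 5th dose, 4 doses have been given. Superposition: Cmin = C₀·(f + f² + … + f^4).
≈ 7.644 × (0.6504 + 0.4230 + 0.2751 + 0.1789) ≈ 7.644 × 1.5274 ≈ 11.675 mcg/mL.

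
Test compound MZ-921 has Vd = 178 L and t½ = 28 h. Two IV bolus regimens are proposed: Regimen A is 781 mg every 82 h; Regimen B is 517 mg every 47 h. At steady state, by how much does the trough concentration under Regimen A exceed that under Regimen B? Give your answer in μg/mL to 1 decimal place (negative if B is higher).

-0.7 μg/mL

Regimen A: f = (1/2)^(82/28) ≈ 0.1313; Cmin,ss = (781/178)·f/(1−f) ≈ 0.663 μg/mL.
Regimen B: f = (1/2)^(47/28) ≈ 0.3124; Cmin,ss = (517/178)·f/(1−f) ≈ 1.320 μg/mL.
Difference ≈ 0.663 − 1.320 ≈ -0.657 μg/mL.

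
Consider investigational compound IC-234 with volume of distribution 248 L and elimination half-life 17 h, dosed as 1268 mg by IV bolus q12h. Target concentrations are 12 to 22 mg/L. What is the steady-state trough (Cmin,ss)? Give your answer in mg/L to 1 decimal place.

Over one 12-h interval, 12/17 ≈ 0.70588 half-lives elapse, leaving f ≈ 0.6131 of each dose.
Accumulation ratio R = 1/(1 − f) ≈ 1/0.3869 ≈ 2.5846.
Each bolus raises the concentration by D/Vd = 1268/248 ≈ 5.113 mg/L.
Steady-state peak Cmax,ss = C₀·R ≈ 5.113 × 2.5846 ≈ 13.215 mg/L.
One interval later, Cmin,ss = Cmax,ss·e^(−kτ) ≈ 13.215 × 0.6131 ≈ 8.102 mg/L.
Trough 8.1 mg/L vs MEC 12 mg/L: subtherapeutic.

8.1 mg/L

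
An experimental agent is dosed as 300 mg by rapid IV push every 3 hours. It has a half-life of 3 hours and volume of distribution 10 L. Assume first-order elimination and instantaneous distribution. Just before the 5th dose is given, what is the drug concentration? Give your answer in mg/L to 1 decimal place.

28.1 mg/L

f = (1/2)^(τ/t½) = (1/2)^(3/3) ≈ 0.5000.
C₀ = D/Vd = 300/10 ≈ 30.000 mg/L.
Before the 5th dose, 4 doses have been given. Superposition: Cmin = C₀·(f + f² + … + f^4).
≈ 30.000 × (0.5000 + 0.2500 + 0.1250 + 0.0625) ≈ 30.000 × 0.9375 ≈ 28.125 mg/L.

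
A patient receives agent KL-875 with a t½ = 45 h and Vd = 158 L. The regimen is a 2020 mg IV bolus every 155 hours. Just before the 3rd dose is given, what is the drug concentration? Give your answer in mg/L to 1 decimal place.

f = (1/2)^(τ/t½) = (1/2)^(155/45) ≈ 0.0919.
C₀ = D/Vd = 2020/158 ≈ 12.785 mg/L.
Before the 3rd dose, 2 doses have been given. Superposition: Cmin = C₀·(f + f²).
≈ 12.785 × (0.0919 + 0.0084) ≈ 12.785 × 0.1003 ≈ 1.282 mg/L.

1.3 mg/L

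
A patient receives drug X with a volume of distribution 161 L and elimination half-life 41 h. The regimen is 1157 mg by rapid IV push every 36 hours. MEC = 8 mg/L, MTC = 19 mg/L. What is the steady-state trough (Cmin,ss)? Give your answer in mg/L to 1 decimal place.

Over one 36-h interval, 36/41 ≈ 0.87805 half-lives elapse, leaving f ≈ 0.5441 of each dose.
At steady state, accumulation factor R = 1/(1 − e^(−kτ)) ≈ 2.1935.
Each bolus raises the concentration by D/Vd = 1157/161 ≈ 7.186 mg/L.
Steady-state peak Cmax,ss = C₀·R ≈ 7.186 × 2.1935 ≈ 15.762 mg/L.
Steady-state trough Cmin,ss = Cmax,ss·f ≈ 15.762 × 0.5441 ≈ 8.576 mg/L.
Trough 8.6 mg/L vs MEC 8 mg/L: adequate.

8.6 mg/L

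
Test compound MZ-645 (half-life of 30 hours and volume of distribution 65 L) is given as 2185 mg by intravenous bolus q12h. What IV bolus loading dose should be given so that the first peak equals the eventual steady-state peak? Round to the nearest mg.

f = (1/2)^(12/30) ≈ 0.757858; accumulation ratio R = 1/(1−f) ≈ 4.12981.
Loading dose to hit Cmax,ss on first dose: D_load = D_maint·R ≈ 2185 × 4.12981 ≈ 9023.63 mg.

9024 mg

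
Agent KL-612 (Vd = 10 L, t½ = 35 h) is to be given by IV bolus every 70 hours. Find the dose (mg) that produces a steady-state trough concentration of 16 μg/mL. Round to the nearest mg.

τ/t½ = 70/35 ≈ 2, so f = (1/2)^(70/35) ≈ 0.250000.
Cmin,ss = (D/Vd)·f/(1−f), so D = Cmin,ss·Vd·(1−f)/f.
D = 16 × 10 × (1−f)/f ≈ 16 × 10 × 3.00000 ≈ 480.00 mg.

480 mg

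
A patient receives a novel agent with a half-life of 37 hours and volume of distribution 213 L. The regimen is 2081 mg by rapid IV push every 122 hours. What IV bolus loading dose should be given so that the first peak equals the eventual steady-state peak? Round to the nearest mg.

2317 mg

f = (1/2)^(122/37) ≈ 0.101722; accumulation ratio R = 1/(1−f) ≈ 1.11324.
Loading dose to hit Cmax,ss on first dose: D_load = D_maint·R ≈ 2081 × 1.11324 ≈ 2316.65 mg.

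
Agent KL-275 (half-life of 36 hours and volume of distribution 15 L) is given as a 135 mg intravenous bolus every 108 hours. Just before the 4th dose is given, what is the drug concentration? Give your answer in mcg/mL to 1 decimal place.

f = (1/2)^(τ/t½) = (1/2)^(108/36) ≈ 0.1250.
C₀ = D/Vd = 135/15 ≈ 9.000 mcg/mL.
Before the 4th dose, 3 doses have been given. Superposition: Cmin = C₀·(f + f² + … + f^3).
≈ 9.000 × (0.1250 + 0.0156 + 0.0020) ≈ 9.000 × 0.1426 ≈ 1.283 mcg/mL.

1.3 mcg/mL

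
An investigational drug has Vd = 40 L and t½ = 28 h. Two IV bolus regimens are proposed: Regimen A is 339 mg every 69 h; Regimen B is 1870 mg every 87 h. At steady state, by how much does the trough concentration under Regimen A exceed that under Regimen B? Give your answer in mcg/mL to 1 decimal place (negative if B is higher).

-4.3 mcg/mL

Regimen A: f = (1/2)^(69/28) ≈ 0.1812; Cmin,ss = (339/40)·f/(1−f) ≈ 1.876 mcg/mL.
Regimen B: f = (1/2)^(87/28) ≈ 0.1161; Cmin,ss = (1870/40)·f/(1−f) ≈ 6.141 mcg/mL.
Difference ≈ 1.876 − 6.141 ≈ -4.265 mcg/mL.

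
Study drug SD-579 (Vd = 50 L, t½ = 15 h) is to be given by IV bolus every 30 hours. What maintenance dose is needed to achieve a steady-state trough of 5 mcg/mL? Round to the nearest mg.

750 mg

τ/t½ = 30/15 ≈ 2, so f = (1/2)^(30/15) ≈ 0.250000.
Cmin,ss = (D/Vd)·f/(1−f), so D = Cmin,ss·Vd·(1−f)/f.
D = 5 × 50 × (1−f)/f ≈ 5 × 50 × 3.00000 ≈ 750.00 mg.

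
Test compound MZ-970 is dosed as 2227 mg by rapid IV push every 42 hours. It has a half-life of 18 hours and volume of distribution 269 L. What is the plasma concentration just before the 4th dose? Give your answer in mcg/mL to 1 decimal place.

2.0 mcg/mL

f = (1/2)^(τ/t½) = (1/2)^(42/18) ≈ 0.1984.
C₀ = D/Vd = 2227/269 ≈ 8.279 mcg/mL.
Before the 4th dose, 3 doses have been given. Superposition: Cmin = C₀·(f + f² + … + f^3).
≈ 8.279 × (0.1984 + 0.0394 + 0.0078) ≈ 8.279 × 0.2456 ≈ 2.033 mcg/mL.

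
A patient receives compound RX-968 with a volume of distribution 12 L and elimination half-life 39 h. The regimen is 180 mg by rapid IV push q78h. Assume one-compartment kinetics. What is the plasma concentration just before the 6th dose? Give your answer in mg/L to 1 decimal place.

5.0 mg/L

f = (1/2)^(τ/t½) = (1/2)^(78/39) ≈ 0.2500.
C₀ = D/Vd = 180/12 ≈ 15.000 mg/L.
Before the 6th dose, 5 doses have been given. Superposition: Cmin = C₀·(f + f² + … + f^5).
≈ 15.000 × (0.2500 + 0.0625 + 0.0156 + 0.0039 + 0.0010) ≈ 15.000 × 0.3330 ≈ 4.995 mg/L.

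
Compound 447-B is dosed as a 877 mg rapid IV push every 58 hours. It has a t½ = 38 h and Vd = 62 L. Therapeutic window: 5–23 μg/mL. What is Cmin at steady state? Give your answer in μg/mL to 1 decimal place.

Over one 58-h interval, 58/38 ≈ 1.5263 half-lives elapse, leaving f ≈ 0.3472 of each dose.
At steady state, accumulation factor R = 1/(1 − e^(−kτ)) ≈ 1.5319.
Single-dose peak C₀ = D/Vd = 877/62 ≈ 14.145 μg/mL.
Cmax,ss = C₀/(1 − f) ≈ 14.145/0.6528 ≈ 21.668 μg/mL.
One interval later, Cmin,ss = Cmax,ss·e^(−kτ) ≈ 21.668 × 0.3472 ≈ 7.523 μg/mL.
Trough 7.5 μg/mL vs MEC 5 μg/mL: adequate.

7.5 μg/mL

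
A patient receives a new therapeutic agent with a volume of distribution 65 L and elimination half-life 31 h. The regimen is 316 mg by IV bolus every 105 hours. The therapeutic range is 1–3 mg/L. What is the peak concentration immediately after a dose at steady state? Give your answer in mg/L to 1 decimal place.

5.4 mg/L

τ/t½ = 105/31 ≈ 3.3871, so fraction remaining f = (1/2)^(105/31) ≈ 0.0956.
At steady state, accumulation factor R = 1/(1 − e^(−kτ)) ≈ 1.1057.
Single-dose peak C₀ = D/Vd = 316/65 ≈ 4.862 mg/L.
Cmax,ss = C₀/(1 − f) ≈ 4.862/0.9044 ≈ 5.376 mg/L.
Peak 5.4 mg/L vs MTC 3 mg/L: exceeds toxic threshold.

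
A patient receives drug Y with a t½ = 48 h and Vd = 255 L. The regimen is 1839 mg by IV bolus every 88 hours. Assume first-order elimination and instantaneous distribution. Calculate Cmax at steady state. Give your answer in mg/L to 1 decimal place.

τ/t½ = 88/48 ≈ 1.8333, so fraction remaining f = (1/2)^(88/48) ≈ 0.2806.
At steady state, accumulation factor R = 1/(1 − e^(−kτ)) ≈ 1.3900.
Single-dose peak C₀ = D/Vd = 1839/255 ≈ 7.212 mg/L.
Steady-state peak Cmax,ss = C₀·R ≈ 7.212 × 1.3900 ≈ 10.025 mg/L.

10.0 mg/L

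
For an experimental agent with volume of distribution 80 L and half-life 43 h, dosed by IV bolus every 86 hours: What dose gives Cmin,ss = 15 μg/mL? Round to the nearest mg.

3600 mg

τ/t½ = 86/43 ≈ 2, so f = (1/2)^(86/43) ≈ 0.250000.
Cmin,ss = (D/Vd)·f/(1−f), so D = Cmin,ss·Vd·(1−f)/f.
D = 15 × 80 × (1−f)/f ≈ 15 × 80 × 3.00000 ≈ 3600.00 mg.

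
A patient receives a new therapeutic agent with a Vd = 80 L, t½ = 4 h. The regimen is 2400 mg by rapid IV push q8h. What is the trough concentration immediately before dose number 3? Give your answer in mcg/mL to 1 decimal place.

f = (1/2)^(τ/t½) = (1/2)^(8/4) ≈ 0.2500.
C₀ = D/Vd = 2400/80 ≈ 30.000 mcg/mL.
Before the 3rd dose, 2 doses have been given. Superposition: Cmin = C₀·(f + f²).
≈ 30.000 × (0.2500 + 0.0625) ≈ 30.000 × 0.3125 ≈ 9.375 mcg/mL.

9.4 mcg/mL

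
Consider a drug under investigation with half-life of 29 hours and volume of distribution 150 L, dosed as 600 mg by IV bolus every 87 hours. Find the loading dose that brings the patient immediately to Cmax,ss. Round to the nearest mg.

686 mg

f = (1/2)^(87/29) ≈ 0.125000; accumulation ratio R = 1/(1−f) ≈ 1.14286.
Loading dose to hit Cmax,ss on first dose: D_load = D_maint·R ≈ 600 × 1.14286 ≈ 685.72 mg.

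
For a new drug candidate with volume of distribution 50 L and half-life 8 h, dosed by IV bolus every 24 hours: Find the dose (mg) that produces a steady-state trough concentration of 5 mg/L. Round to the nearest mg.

1750 mg

τ/t½ = 24/8 ≈ 3, so f = (1/2)^(24/8) ≈ 0.125000.
Cmin,ss = (D/Vd)·f/(1−f), so D = Cmin,ss·Vd·(1−f)/f.
D = 5 × 50 × (1−f)/f ≈ 5 × 50 × 7.00000 ≈ 1750.00 mg.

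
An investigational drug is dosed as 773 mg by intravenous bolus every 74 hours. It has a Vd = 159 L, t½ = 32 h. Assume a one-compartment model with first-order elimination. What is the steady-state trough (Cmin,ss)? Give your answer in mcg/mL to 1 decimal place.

1.2 mcg/mL

Over one 74-h interval, 74/32 ≈ 2.3125 half-lives elapse, leaving f ≈ 0.2013 of each dose.
Single-dose peak C₀ = D/Vd = 773/159 ≈ 4.862 mcg/mL.
Steady-state trough Cmin,ss = C₀·f/(1−f) ≈ 4.862 × 0.2013/0.7987 ≈ 1.225 mcg/mL.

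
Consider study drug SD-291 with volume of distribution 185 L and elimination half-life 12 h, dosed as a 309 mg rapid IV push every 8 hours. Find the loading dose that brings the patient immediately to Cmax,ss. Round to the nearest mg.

f = (1/2)^(8/12) ≈ 0.629961; accumulation ratio R = 1/(1−f) ≈ 2.70242.
Loading dose to hit Cmax,ss on first dose: D_load = D_maint·R ≈ 309 × 2.70242 ≈ 835.05 mg.

835 mg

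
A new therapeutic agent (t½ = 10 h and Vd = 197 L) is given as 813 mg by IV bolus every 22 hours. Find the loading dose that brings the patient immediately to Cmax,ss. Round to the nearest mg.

f = (1/2)^(22/10) ≈ 0.217638; accumulation ratio R = 1/(1−f) ≈ 1.27818.
Loading dose to hit Cmax,ss on first dose: D_load = D_maint·R ≈ 813 × 1.27818 ≈ 1039.16 mg.

1039 mg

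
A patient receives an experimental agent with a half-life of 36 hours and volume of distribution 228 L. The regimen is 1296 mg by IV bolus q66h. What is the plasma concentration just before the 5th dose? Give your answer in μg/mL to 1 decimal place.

f = (1/2)^(τ/t½) = (1/2)^(66/36) ≈ 0.2806.
C₀ = D/Vd = 1296/228 ≈ 5.684 μg/mL.
Before the 5th dose, 4 doses have been given. Superposition: Cmin = C₀·(f + f² + … + f^4).
≈ 5.684 × (0.2806 + 0.0787 + 0.0221 + 0.0062) ≈ 5.684 × 0.3876 ≈ 2.203 μg/mL.

2.2 μg/mL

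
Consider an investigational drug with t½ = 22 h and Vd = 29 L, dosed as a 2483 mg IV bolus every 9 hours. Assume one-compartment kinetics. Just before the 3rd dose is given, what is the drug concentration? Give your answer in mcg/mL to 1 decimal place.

113.0 mcg/mL

f = (1/2)^(τ/t½) = (1/2)^(9/22) ≈ 0.7531.
C₀ = D/Vd = 2483/29 ≈ 85.621 mcg/mL.
Before the 3rd dose, 2 doses have been given. Superposition: Cmin = C₀·(f + f²).
≈ 85.621 × (0.7531 + 0.5672) ≈ 85.621 × 1.3203 ≈ 113.045 mcg/mL.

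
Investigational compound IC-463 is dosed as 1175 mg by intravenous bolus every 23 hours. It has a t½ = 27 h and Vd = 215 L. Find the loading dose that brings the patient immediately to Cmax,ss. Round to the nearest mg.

f = (1/2)^(23/27) ≈ 0.554073; accumulation ratio R = 1/(1−f) ≈ 2.24252.
Loading dose to hit Cmax,ss on first dose: D_load = D_maint·R ≈ 1175 × 2.24252 ≈ 2634.96 mg.

2635 mg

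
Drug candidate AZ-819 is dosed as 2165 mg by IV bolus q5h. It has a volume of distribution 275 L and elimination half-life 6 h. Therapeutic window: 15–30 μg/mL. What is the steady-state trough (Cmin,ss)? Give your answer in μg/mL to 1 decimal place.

k = ln2/t½ = ln2/6 ≈ 0.115525 h⁻¹; fraction remaining f = e^(−kτ) = e^(−0.115525×5) ≈ 0.5612.
Accumulation ratio R = 1/(1 − f) ≈ 1/0.4388 ≈ 2.2789.
Single-dose peak C₀ = D/Vd = 2165/275 ≈ 7.873 μg/mL.
Steady-state peak Cmax,ss = C₀·R ≈ 7.873 × 2.2789 ≈ 17.942 μg/mL.
One interval later, Cmin,ss = Cmax,ss·e^(−kτ) ≈ 17.942 × 0.5612 ≈ 10.069 μg/mL.
Trough 10.1 μg/mL vs MEC 15 μg/mL: subtherapeutic.

10.1 μg/mL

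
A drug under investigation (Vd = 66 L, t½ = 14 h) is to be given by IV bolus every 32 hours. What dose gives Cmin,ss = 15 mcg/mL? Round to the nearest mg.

τ/t½ = 32/14 ≈ 2.2857, so f = (1/2)^(32/14) ≈ 0.205084.
Cmin,ss = (D/Vd)·f/(1−f), so D = Cmin,ss·Vd·(1−f)/f.
D = 15 × 66 × (1−f)/f ≈ 15 × 66 × 3.87605 ≈ 3837.29 mg.

3837 mg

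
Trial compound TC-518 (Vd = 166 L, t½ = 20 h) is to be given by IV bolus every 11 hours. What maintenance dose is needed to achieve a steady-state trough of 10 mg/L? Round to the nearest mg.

770 mg

τ/t½ = 11/20 ≈ 0.55, so f = (1/2)^(11/20) ≈ 0.683020.
Cmin,ss = (D/Vd)·f/(1−f), so D = Cmin,ss·Vd·(1−f)/f.
D = 10 × 166 × (1−f)/f ≈ 10 × 166 × 0.46409 ≈ 770.39 mg.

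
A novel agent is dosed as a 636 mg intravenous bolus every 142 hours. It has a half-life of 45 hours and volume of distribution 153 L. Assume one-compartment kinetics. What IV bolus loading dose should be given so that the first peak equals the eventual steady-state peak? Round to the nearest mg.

716 mg

f = (1/2)^(142/45) ≈ 0.112223; accumulation ratio R = 1/(1−f) ≈ 1.12641.
Loading dose to hit Cmax,ss on first dose: D_load = D_maint·R ≈ 636 × 1.12641 ≈ 716.40 mg.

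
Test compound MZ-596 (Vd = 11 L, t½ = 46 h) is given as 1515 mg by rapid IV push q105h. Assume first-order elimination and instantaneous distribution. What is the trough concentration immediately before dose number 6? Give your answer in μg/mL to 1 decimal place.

35.6 μg/mL

f = (1/2)^(τ/t½) = (1/2)^(105/46) ≈ 0.2055.
C₀ = D/Vd = 1515/11 ≈ 137.727 μg/mL.
Before the 6th dose, 5 doses have been given. Superposition: Cmin = C₀·(f + f² + … + f^5).
≈ 137.727 × (0.2055 + 0.0422 + 0.0087 + 0.0018 + 0.0004) ≈ 137.727 × 0.2586 ≈ 35.616 μg/mL.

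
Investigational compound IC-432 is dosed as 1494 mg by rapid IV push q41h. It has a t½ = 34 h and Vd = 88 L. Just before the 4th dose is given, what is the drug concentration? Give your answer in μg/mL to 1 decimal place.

11.9 μg/mL

f = (1/2)^(τ/t½) = (1/2)^(41/34) ≈ 0.4335.
C₀ = D/Vd = 1494/88 ≈ 16.977 μg/mL.
Before the 4th dose, 3 doses have been given. Superposition: Cmin = C₀·(f + f² + … + f^3).
≈ 16.977 × (0.4335 + 0.1879 + 0.0815) ≈ 16.977 × 0.7029 ≈ 11.933 μg/mL.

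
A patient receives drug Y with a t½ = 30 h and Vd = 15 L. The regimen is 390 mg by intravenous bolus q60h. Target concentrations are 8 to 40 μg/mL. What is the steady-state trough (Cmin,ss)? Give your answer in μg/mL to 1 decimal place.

τ = 60 h = 2 half-lives, so f = (1/2)^2 = 0.25.
Accumulation ratio R = 1/(1 − f) = 1/0.75 = 4/3.
Single-dose peak C₀ = D/Vd = 390/15 = 26 μg/mL.
Steady-state peak Cmax,ss = C₀·R = 26 × 4/3 ≈ 34.667 μg/mL.
Steady-state trough Cmin,ss = Cmax,ss·f ≈ 34.667 × 0.25 ≈ 8.667 μg/mL.
Trough 8.7 μg/mL vs MEC 8 μg/mL: adequate.

8.7 μg/mL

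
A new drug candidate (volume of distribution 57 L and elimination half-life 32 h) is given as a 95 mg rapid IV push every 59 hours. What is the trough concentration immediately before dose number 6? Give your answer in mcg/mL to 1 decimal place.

f = (1/2)^(τ/t½) = (1/2)^(59/32) ≈ 0.2786.
C₀ = D/Vd = 95/57 ≈ 1.667 mcg/mL.
Before the 6th dose, 5 doses have been given. Superposition: Cmin = C₀·(f + f² + … + f^5).
≈ 1.667 × (0.2786 + 0.0776 + 0.0216 + 0.0060 + 0.0017) ≈ 1.667 × 0.3855 ≈ 0.643 mcg/mL.

0.6 mcg/mL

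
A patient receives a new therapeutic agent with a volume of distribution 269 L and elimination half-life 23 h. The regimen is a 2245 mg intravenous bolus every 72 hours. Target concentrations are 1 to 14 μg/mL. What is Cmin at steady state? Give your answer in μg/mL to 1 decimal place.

1.1 μg/mL

k = ln2/t½ = ln2/23 ≈ 0.030137 h⁻¹; fraction remaining f = e^(−kτ) = e^(−0.030137×72) ≈ 0.1142.
Each bolus raises the concentration by D/Vd = 2245/269 ≈ 8.346 μg/mL.
Steady-state trough Cmin,ss = C₀·f/(1−f) ≈ 8.346 × 0.1142/0.8858 ≈ 1.076 μg/mL.
Trough 1.1 μg/mL vs MEC 1 μg/mL: adequate.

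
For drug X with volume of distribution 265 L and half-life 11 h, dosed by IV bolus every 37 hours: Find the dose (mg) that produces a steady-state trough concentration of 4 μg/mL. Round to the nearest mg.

9851 mg

τ/t½ = 37/11 ≈ 3.3636, so f = (1/2)^(37/11) ≈ 0.097150.
Cmin,ss = (D/Vd)·f/(1−f), so D = Cmin,ss·Vd·(1−f)/f.
D = 4 × 265 × (1−f)/f ≈ 4 × 265 × 9.29336 ≈ 9850.96 mg.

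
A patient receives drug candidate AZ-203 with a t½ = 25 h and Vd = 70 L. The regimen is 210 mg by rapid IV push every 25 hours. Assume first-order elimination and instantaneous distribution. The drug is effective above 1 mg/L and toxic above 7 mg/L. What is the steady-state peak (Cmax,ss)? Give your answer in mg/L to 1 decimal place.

The dosing interval is 1 half-life, so f = 2^(−1) = 0.5.
At steady state, R = 1/(1 − 0.5) = 2/1.
Single-dose peak C₀ = D/Vd = 210/70 = 3 mg/L.
Steady-state peak Cmax,ss = C₀·R = 3 × 2/1 ≈ 6.000 mg/L.
Peak 6.0 mg/L vs MTC 7 mg/L: below toxic threshold.

6.0 mg/L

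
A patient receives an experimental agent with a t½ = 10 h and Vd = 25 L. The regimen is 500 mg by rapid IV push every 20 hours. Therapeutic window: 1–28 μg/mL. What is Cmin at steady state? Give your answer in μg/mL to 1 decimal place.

τ = 20 h = 2 half-lives, so f = (1/2)^2 = 0.25.
At steady state, R = 1/(1 − 0.25) = 4/3.
Single-dose peak C₀ = D/Vd = 500/25 = 20 μg/mL.
Steady-state peak Cmax,ss = C₀·R = 20 × 4/3 ≈ 26.667 μg/mL.
Steady-state trough Cmin,ss = Cmax,ss·f ≈ 26.667 × 0.25 ≈ 6.667 μg/mL.
Trough 6.7 μg/mL vs MEC 1 μg/mL: adequate.

6.7 μg/mL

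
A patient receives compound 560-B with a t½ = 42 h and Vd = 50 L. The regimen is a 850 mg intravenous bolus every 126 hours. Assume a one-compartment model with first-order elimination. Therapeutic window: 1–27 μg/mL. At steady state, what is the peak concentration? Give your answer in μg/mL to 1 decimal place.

19.4 μg/mL

τ = 126 h = 3 half-lives, so f = (1/2)^3 = 0.125.
At steady state, R = 1/(1 − 0.125) = 8/7.
Single-dose peak C₀ = D/Vd = 850/50 = 17 μg/mL.
Steady-state peak Cmax,ss = C₀·R = 17 × 8/7 ≈ 19.429 μg/mL.
Peak 19.4 μg/mL vs MTC 27 μg/mL: below toxic threshold.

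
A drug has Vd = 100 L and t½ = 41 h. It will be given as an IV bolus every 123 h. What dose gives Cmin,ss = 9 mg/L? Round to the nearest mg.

τ/t½ = 123/41 ≈ 3, so f = (1/2)^(123/41) ≈ 0.125000.
Cmin,ss = (D/Vd)·f/(1−f), so D = Cmin,ss·Vd·(1−f)/f.
D = 9 × 100 × (1−f)/f ≈ 9 × 100 × 7.00000 ≈ 6300.00 mg.

6300 mg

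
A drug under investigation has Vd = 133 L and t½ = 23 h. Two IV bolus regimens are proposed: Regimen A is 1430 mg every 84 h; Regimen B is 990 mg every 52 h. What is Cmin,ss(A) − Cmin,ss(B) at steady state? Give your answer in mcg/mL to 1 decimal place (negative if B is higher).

-1.0 mcg/mL

Regimen A: f = (1/2)^(84/23) ≈ 0.0795; Cmin,ss = (1430/133)·f/(1−f) ≈ 0.929 mcg/mL.
Regimen B: f = (1/2)^(52/23) ≈ 0.2086; Cmin,ss = (990/133)·f/(1−f) ≈ 1.962 mcg/mL.
Difference ≈ 0.929 − 1.962 ≈ -1.033 mcg/mL.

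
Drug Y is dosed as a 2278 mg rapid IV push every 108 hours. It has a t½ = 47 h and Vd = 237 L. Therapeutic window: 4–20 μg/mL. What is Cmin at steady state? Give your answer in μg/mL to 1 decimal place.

k = ln2/t½ = ln2/47 ≈ 0.014748 h⁻¹; fraction remaining f = e^(−kτ) = e^(−0.014748×108) ≈ 0.2034.
Single-dose peak C₀ = D/Vd = 2278/237 ≈ 9.612 μg/mL.
Steady-state trough Cmin,ss = C₀·f/(1−f) ≈ 9.612 × 0.2034/0.7966 ≈ 2.454 μg/mL.
Trough 2.5 μg/mL vs MEC 4 μg/mL: subtherapeutic.

2.5 μg/mL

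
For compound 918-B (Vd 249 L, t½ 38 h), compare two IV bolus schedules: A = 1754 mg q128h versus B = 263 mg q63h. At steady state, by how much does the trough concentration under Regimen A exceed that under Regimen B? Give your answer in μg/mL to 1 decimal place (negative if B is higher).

Regimen A: f = (1/2)^(128/38) ≈ 0.0968; Cmin,ss = (1754/249)·f/(1−f) ≈ 0.755 μg/mL.
Regimen B: f = (1/2)^(63/38) ≈ 0.3169; Cmin,ss = (263/249)·f/(1−f) ≈ 0.490 μg/mL.
Difference ≈ 0.755 − 0.490 ≈ 0.265 μg/mL.

0.3 μg/mL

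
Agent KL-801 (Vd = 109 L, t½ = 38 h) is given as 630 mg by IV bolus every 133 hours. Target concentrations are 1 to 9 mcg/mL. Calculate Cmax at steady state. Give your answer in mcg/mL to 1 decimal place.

τ/t½ = 133/38 ≈ 3.5, so fraction remaining f = (1/2)^(133/38) ≈ 0.0884.
Accumulation ratio R = 1/(1 − f) ≈ 1/0.9116 ≈ 1.0970.
Each bolus raises the concentration by D/Vd = 630/109 ≈ 5.780 mcg/mL.
Steady-state peak Cmax,ss = C₀·R ≈ 5.780 × 1.0970 ≈ 6.341 mcg/mL.
Peak 6.3 mcg/mL vs MTC 9 mcg/mL: below toxic threshold.

6.3 mcg/mL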